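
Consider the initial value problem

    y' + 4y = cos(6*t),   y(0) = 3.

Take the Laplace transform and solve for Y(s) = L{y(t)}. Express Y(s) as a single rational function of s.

Apply the Laplace transform to the equation.
The derivative rules (L{y'} = sY - y(0) = sY - 3) turn the left side into (s + 4)Y - (3).
The right side is L{cos(6*t)} = s/(s^2 + 36).
So (s + 4)Y = s/(s^2 + 36) + (3).
Solve for Y(s) and write it as one ratio of polynomials.

Y(s) = (3*s^2 + s + 108)/(s^3 + 4*s^2 + 36*s + 144)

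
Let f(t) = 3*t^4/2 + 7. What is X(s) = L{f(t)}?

The transform is linear, so treat each term independently.
(3/2)·[L{t^4} = 4!/s^5 = 24/s^5]; L{7} = 7/s.

X(s) = 7/s + 36/s^5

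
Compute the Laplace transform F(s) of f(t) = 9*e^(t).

L{9} = 9/s.
By the first shifting theorem, multiplying by e^(t) replaces s with s - 1.

F(s) = 9/(s - 1)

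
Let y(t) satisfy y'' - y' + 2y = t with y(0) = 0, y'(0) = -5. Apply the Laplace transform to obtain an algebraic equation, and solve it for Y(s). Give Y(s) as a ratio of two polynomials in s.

Take the Laplace transform of both sides.
The derivative rules (L{y''} = s^2 Y - s·y(0) - y'(0) and L{y'} = sY - y(0), with y(0) = 0, y'(0) = -5) turn the left side into (s^2 - s + 2)Y - (-5).
The right side is L{t} = s^(-2).
So (s^2 - s + 2)Y = s^(-2) + (-5).
Divide through and combine into a single rational function.

Y(s) = (-5*s^2 + 1)/(s^4 - s^3 + 2*s^2)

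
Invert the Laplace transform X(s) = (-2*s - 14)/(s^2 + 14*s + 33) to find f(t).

f(t) = -2*exp(-7*t)*cosh(4*t)

Rewrite the denominator: s^2 + 14*s + 33 = (s + 7)^2 - 16.
The form in (s + 7) signals a first-shifting-theorem factor e^(-7t).
Since L{cosh(4t)} = s/(s^2 - 16), the inverse is e^(-7*t)*cosh(4*t), scaled by -2.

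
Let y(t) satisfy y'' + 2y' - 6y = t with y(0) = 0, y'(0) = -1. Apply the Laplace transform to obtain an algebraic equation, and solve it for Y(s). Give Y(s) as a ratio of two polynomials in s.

Laplace-transform each side.
The derivative rules (L{y''} = s^2 Y - s·y(0) - y'(0) and L{y'} = sY - y(0), with y(0) = 0, y'(0) = -1) turn the left side into (s^2 + 2*s - 6)Y - (-1).
The right side is L{t} = s^(-2).
So (s^2 + 2*s - 6)Y = s^(-2) + (-1).
Solve for Y(s) and write it as one ratio of polynomials.

Y(s) = (-s^2 + 1)/(s^4 + 2*s^3 - 6*s^2)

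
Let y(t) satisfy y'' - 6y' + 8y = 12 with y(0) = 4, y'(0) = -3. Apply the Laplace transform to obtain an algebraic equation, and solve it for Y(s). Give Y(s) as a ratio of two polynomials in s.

Y(s) = (4*s^2 - 27*s + 12)/(s^3 - 6*s^2 + 8*s)

Take the Laplace transform of both sides.
The derivative rules (L{y''} = s^2 Y - s·y(0) - y'(0) and L{y'} = sY - y(0), with y(0) = 4, y'(0) = -3) turn the left side into (s^2 - 6*s + 8)Y - (4*s - 27).
The right side is L{12} = 12/s.
So (s^2 - 6*s + 8)Y = 12/s + (4*s - 27).
Solve for Y(s) and write it as one ratio of polynomials.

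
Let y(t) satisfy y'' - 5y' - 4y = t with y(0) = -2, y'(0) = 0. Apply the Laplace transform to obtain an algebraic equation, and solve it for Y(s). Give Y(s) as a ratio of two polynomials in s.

Y(s) = (-2*s^3 + 10*s^2 + 1)/(s^4 - 5*s^3 - 4*s^2)

Transform both sides with L{·}.
The derivative rules (L{y''} = s^2 Y - s·y(0) - y'(0) and L{y'} = sY - y(0), with y(0) = -2, y'(0) = 0) turn the left side into (s^2 - 5*s - 4)Y - (-2*s + 10).
The right side is L{t} = s^(-2).
So (s^2 - 5*s - 4)Y = s^(-2) + (-2*s + 10).
Solve for Y(s) and write it as one ratio of polynomials.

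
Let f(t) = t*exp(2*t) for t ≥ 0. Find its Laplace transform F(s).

L{e^(2t)} = 1/(s - 2).
Then apply L{t·g(t)} = -d/ds[G(s)] with G(s) = 1/(s - 2):
differentiating 1 time and applying the sign gives (s - 2)^(-2).

F(s) = (s - 2)^(-2)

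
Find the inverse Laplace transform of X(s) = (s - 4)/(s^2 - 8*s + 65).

exp(4*t)*cos(7*t)

Rewrite the denominator: s^2 - 8*s + 65 = (s - 4)^2 + 49.
The form in (s - 4) signals a first-shifting-theorem factor e^(4t).
Since L{cos(7t)} = s/(s^2 + 49), the inverse is exp(4*t)*cos(7*t).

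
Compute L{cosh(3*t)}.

L{cosh(3t)} = s/(s^2 - 9).

s/(s^2 - 9)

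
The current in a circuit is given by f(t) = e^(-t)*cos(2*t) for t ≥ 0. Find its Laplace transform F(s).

L{cos(2t)} = s/(s^2 + 4).
By the first shifting theorem, multiplying by e^(-t) replaces s with s + 1.

F(s) = (s + 1)/((s + 1)^2 + 4)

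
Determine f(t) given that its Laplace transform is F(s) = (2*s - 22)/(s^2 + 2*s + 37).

Complete the square in the denominator: s^2 + 2*s + 37 = (s + 1)^2 + 6^2.
Split the numerator to match: 2*s - 22 = 2·(s + 1) - 4·6.
Invert each term: 2·(s + 1)/((s + 1)^2 + 36) ↔ 2e^(-t)cos(6t); -4·6/((s + 1)^2 + 36) ↔ -4e^(-t)sin(6t).

f(t) = -4*exp(-t)*sin(6*t) + 2*exp(-t)*cos(6*t)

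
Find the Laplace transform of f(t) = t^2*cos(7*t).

L{cos(7t)} = s/(s^2 + 49).
Then apply L{t^2·g(t)} = (-1)^2 d^2/ds^2[H(s)] with H(s) = s/(s^2 + 49):
differentiating 2 times and applying the sign gives 2*s*(s^2 - 147)/(s^2 + 49)^3.

2*s*(s^2 - 147)/(s^2 + 49)^3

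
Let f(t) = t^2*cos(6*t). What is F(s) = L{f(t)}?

F(s) = 2*s*(s^2 - 108)/(s^2 + 36)^3

L{cos(6t)} = s/(s^2 + 36).
Then apply L{t^2·g(t)} = (-1)^2 d^2/ds^2[G(s)] with G(s) = s/(s^2 + 36):
differentiating 2 times and applying the sign gives 2*s*(s^2 - 108)/(s^2 + 36)^3.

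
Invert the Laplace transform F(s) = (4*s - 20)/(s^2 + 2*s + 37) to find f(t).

f(t) = -4*exp(-t)*sin(6*t) + 4*exp(-t)*cos(6*t)

Complete the square in the denominator: s^2 + 2*s + 37 = (s + 1)^2 + 6^2.
Split the numerator to match: 4*s - 20 = 4·(s + 1) - 4·6.
Invert each term: 4·(s + 1)/((s + 1)^2 + 36) ↔ 4e^(-t)cos(6t); -4·6/((s + 1)^2 + 36) ↔ -4e^(-t)sin(6t).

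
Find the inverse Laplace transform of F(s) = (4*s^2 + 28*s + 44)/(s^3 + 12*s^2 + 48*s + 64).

-2*t^2*exp(-4*t) - 4*t*exp(-4*t) + 4*exp(-4*t)

Factor the denominator: s^3 + 12*s^2 + 48*s + 64 = (s + 4)^3.
Partial fraction decomposition gives [4/(s + 4)] + [-4/(s + 4)^2] + [-4/(s + 4)^3].
Invert each term: 4/(s + 4) ↔ 4e^(-4t); -4/(s + 4)^2 ↔ -4t·e^(-4t); -4/(s + 4)^3 ↔ (-2)t^2·e^(-4t).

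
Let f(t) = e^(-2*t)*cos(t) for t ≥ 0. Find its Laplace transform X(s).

X(s) = (s + 2)/((s + 2)^2 + 1)

L{cos(t)} = s/(s^2 + 1).
By the first shifting theorem, multiplying by e^(-2t) replaces s with s + 2.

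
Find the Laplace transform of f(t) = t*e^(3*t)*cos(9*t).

L{cos(9t)} = s/(s^2 + 81).
Multiplying by e^(3t) shifts s → s - 3, so L{e^(3*t)*cos(9*t)} = (s - 3)/((s - 3)^2 + 81).
Then apply L{t·g(t)} = -d/ds[G(s)] with G(s) = (s - 3)/((s - 3)^2 + 81):
differentiating 1 time and applying the sign gives (s - 12)*(s + 6)/(s^2 - 6*s + 90)^2.

(s - 12)*(s + 6)/(s^2 - 6*s + 90)^2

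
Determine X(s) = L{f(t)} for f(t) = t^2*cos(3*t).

X(s) = 2*s*(s^2 - 27)/(s^2 + 9)^3

L{cos(3t)} = s/(s^2 + 9).
Then apply L{t^2·g(t)} = (-1)^2 d^2/ds^2[G(s)] with G(s) = s/(s^2 + 9):
differentiating 2 times and applying the sign gives 2*s*(s^2 - 27)/(s^2 + 9)^3.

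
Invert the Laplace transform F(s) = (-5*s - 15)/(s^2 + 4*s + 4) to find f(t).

f(t) = -5*t*exp(-2*t) - 5*exp(-2*t)

Factor the denominator: s^2 + 4*s + 4 = (s + 2)^2.
Partial fraction decomposition gives [-5/(s + 2)] + [-5/(s + 2)^2].
Invert each term: -5/(s + 2) ↔ -5e^(-2t); -5/(s + 2)^2 ↔ -5t·e^(-2t).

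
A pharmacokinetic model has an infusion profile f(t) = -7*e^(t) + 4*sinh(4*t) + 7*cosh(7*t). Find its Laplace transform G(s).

G(s) = 7*s/(s^2 - 49) + 16/(s^2 - 16) - 7/(s - 1)

Apply the Laplace transform termwise.
(4)·[L{sinh(4t)} = 4/(s^2 - 16)]; (7)·[L{cosh(7t)} = s/(s^2 - 49)]; (-7)·[L{e^(t)} = 1/(s - 1)].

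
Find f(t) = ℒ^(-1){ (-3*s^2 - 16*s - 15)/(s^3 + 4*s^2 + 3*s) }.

Factor the denominator: s^3 + 4*s^2 + 3*s = s*(s + 1)*(s + 3).
Partial fraction decomposition gives [1/(s + 3)] + [-5/s] + [1/(s + 1)].
Invert each term: 1/(s + 3) ↔ e^(-3t); -5/(s - 0) ↔ -5e^(0t); 1/(s + 1) ↔ e^(-t).

f(t) = -5 + exp(-t) + exp(-3*t)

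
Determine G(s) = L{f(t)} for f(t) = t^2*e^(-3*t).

L{e^(-3t)} = 1/(s + 3).
Then apply L{t^2·g(t)} = (-1)^2 d^2/ds^2[H(s)] with H(s) = 1/(s + 3):
differentiating 2 times and applying the sign gives 2/(s + 3)^3.

G(s) = 2/(s + 3)^3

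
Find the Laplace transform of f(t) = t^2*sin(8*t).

L{sin(8t)} = 8/(s^2 + 64).
Then apply L{t^2·g(t)} = (-1)^2 d^2/ds^2[G(s)] with G(s) = 8/(s^2 + 64):
differentiating 2 times and applying the sign gives 16*(3*s^2 - 64)/(s^2 + 64)^3.

16*(3*s^2 - 64)/(s^2 + 64)^3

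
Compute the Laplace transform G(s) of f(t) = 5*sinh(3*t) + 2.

Apply the Laplace transform termwise.
L{2} = 2/s; (5)·[L{sinh(3t)} = 3/(s^2 - 9)].

G(s) = 15/(s^2 - 9) + 2/s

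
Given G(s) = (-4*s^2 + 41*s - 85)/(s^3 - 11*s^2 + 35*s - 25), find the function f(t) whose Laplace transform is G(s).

f(t) = 5*t*exp(5*t) - exp(5*t) - 3*exp(t)

Factor the denominator: s^3 - 11*s^2 + 35*s - 25 = (s - 5)^2*(s - 1).
Partial fraction decomposition gives [-1/(s - 5)] + [5/(s - 5)^2] + [-3/(s - 1)].
Invert each term: -1/(s - 5) ↔ -e^(5t); 5/(s - 5)^2 ↔ 5t·e^(5t); -3/(s - 1) ↔ -3e^(t).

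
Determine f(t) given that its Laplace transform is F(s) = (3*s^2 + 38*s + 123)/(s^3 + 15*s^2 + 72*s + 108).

Factor the denominator: s^3 + 15*s^2 + 72*s + 108 = (s + 3)*(s + 6)^2.
Partial fraction decomposition gives [-1/(s + 6)] + [-1/(s + 6)^2] + [4/(s + 3)].
Invert each term: -1/(s + 6) ↔ -e^(-6t); -1/(s + 6)^2 ↔ -t·e^(-6t); 4/(s + 3) ↔ 4e^(-3t).

f(t) = -t*exp(-6*t) + 4*exp(-3*t) - exp(-6*t)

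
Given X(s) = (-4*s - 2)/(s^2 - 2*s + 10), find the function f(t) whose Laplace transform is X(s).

Complete the square in the denominator: s^2 - 2*s + 10 = (s - 1)^2 + 3^2.
Split the numerator to match: -4*s - 2 = -4·(s - 1) - 2·3.
Invert each term: -4·(s - 1)/((s - 1)^2 + 9) ↔ -4e^(t)cos(3t); -2·3/((s - 1)^2 + 9) ↔ -2e^(t)sin(3t).

f(t) = -2*exp(t)*sin(3*t) - 4*exp(t)*cos(3*t)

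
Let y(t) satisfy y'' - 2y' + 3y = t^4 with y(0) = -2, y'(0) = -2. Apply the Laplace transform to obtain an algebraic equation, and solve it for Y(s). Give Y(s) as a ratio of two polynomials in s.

Y(s) = (-2*s^6 + 2*s^5 + 24)/(s^7 - 2*s^6 + 3*s^5)

Transform both sides with L{·}.
With L{y''} = s^2 Y - s·y(0) - y'(0) and L{y'} = sY - y(0), with y(0) = -2, y'(0) = -2: the LHS transforms to (s^2 - 2*s + 3)Y - (-2*s + 2).
The right side is L{t^4} = 24/s^5.
So (s^2 - 2*s + 3)Y = 24/s^5 + (-2*s + 2).
Solve for Y(s) and write it as one ratio of polynomials.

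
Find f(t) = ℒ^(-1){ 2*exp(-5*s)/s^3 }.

f(t) = Heaviside(t - 5)*((t - 5)^2)

The factor e^(-5s) signals a time shift by c = 5 (second shifting theorem).
L{t^2} = 2!/s^3 = 2/s^3, so L^-1{2/s^3} = t^2.
Hence the inverse is u(t - 5) times that function evaluated at t - 5.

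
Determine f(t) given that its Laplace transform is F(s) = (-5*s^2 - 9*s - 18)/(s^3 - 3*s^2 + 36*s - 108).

Factor the denominator: s^3 - 3*s^2 + 36*s - 108 = (s - 3)*(s^2 + 36).
Partial fraction decomposition gives [-2/(s - 3)] + [-3*s/(s^2 + 36)] + [-18/(s^2 + 36)].
Invert each term: -2/(s - 3) ↔ -2e^(3t); -3·s/(s^2 + 36) ↔ -3cos(6t); -3·6/(s^2 + 36) ↔ -3sin(6t).

f(t) = -2*exp(3*t) - 3*sin(6*t) - 3*cos(6*t)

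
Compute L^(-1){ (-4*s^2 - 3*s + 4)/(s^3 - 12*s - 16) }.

Factor the denominator: s^3 - 12*s - 16 = (s - 4)*(s + 2)^2.
Partial fraction decomposition gives [-2/(s + 2)] + [(s + 2)^(-2)] + [-2/(s - 4)].
Invert each term: -2/(s + 2) ↔ -2e^(-2t); 1/(s + 2)^2 ↔ t·e^(-2t); -2/(s - 4) ↔ -2e^(4t).

t*exp(-2*t) - 2*exp(4*t) - 2*exp(-2*t)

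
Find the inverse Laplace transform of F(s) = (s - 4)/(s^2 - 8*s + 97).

exp(4*t)*cos(9*t)

Rewrite the denominator: s^2 - 8*s + 97 = (s - 4)^2 + 81.
The form in (s - 4) signals a first-shifting-theorem factor e^(4t).
Since L{cos(9t)} = s/(s^2 + 81), the inverse is e^(4*t)*cos(9*t).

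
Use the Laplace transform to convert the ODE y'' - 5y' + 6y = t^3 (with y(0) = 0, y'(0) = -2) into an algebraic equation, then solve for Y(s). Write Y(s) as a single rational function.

Take the Laplace transform of both sides.
The derivative rules (L{y''} = s^2 Y - s·y(0) - y'(0) and L{y'} = sY - y(0), with y(0) = 0, y'(0) = -2) turn the left side into (s^2 - 5*s + 6)Y - (-2).
The right side is L{t^3} = 6/s^4.
So (s^2 - 5*s + 6)Y = 6/s^4 + (-2).
Divide through and combine into a single rational function.

Y(s) = (-2*s^4 + 6)/(s^6 - 5*s^5 + 6*s^4)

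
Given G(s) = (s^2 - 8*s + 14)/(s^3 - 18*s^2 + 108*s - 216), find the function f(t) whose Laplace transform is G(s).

Factor the denominator: s^3 - 18*s^2 + 108*s - 216 = (s - 6)^3.
Partial fraction decomposition gives [1/(s - 6)] + [4/(s - 6)^2] + [2/(s - 6)^3].
Invert each term: 1/(s - 6) ↔ e^(6t); 4/(s - 6)^2 ↔ 4t·e^(6t); 2/(s - 6)^3 ↔ (1)t^2·e^(6t).

f(t) = t^2*exp(6*t) + 4*t*exp(6*t) + exp(6*t)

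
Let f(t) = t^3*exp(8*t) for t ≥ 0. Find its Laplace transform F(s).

F(s) = 6/(s - 8)^4

L{t^3} = 3!/s^4 = 6/s^4.
By the first shifting theorem, multiplying by e^(8t) replaces s with s - 8.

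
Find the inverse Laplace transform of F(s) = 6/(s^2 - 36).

Since L{sinh(6t)} = 6/(s^2 - 36), the inverse is sinh(6*t).

sinh(6*t)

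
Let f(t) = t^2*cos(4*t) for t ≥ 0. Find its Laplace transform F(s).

L{cos(4t)} = s/(s^2 + 16).
Then apply L{t^2·g(t)} = (-1)^2 d^2/ds^2[G(s)] with G(s) = s/(s^2 + 16):
differentiating 2 times and applying the sign gives 2*s*(s^2 - 48)/(s^2 + 16)^3.

F(s) = 2*s*(s^2 - 48)/(s^2 + 16)^3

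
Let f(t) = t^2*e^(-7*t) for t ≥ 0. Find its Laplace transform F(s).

L{e^(-7t)} = 1/(s + 7).
Then apply L{t^2·g(t)} = (-1)^2 d^2/ds^2[G(s)] with G(s) = 1/(s + 7):
differentiating 2 times and applying the sign gives 2/(s + 7)^3.

F(s) = 2/(s + 7)^3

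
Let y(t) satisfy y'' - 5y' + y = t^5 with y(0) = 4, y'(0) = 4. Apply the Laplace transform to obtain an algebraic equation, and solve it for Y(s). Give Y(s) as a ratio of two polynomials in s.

Y(s) = (4*s^7 - 16*s^6 + 120)/(s^8 - 5*s^7 + s^6)

Apply the Laplace transform to the equation.
The derivative rules (L{y''} = s^2 Y - s·y(0) - y'(0) and L{y'} = sY - y(0), with y(0) = 4, y'(0) = 4) turn the left side into (s^2 - 5*s + 1)Y - (4*s - 16).
The right side is L{t^5} = 120/s^6.
So (s^2 - 5*s + 1)Y = 120/s^6 + (4*s - 16).
Isolate Y and clear denominators.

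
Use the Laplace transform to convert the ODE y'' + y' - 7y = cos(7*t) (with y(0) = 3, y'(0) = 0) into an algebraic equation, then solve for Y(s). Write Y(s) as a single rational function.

Y(s) = (3*s^3 + 3*s^2 + 148*s + 147)/(s^4 + s^3 + 42*s^2 + 49*s - 343)

Apply the Laplace transform to the equation.
Using L{y''} = s^2 Y - s·y(0) - y'(0) and L{y'} = sY - y(0), with y(0) = 3, y'(0) = 0, the left side becomes (s^2 + s - 7)Y - (3*s + 3).
The right side is L{cos(7*t)} = s/(s^2 + 49).
So (s^2 + s - 7)Y = s/(s^2 + 49) + (3*s + 3).
Divide through and combine into a single rational function.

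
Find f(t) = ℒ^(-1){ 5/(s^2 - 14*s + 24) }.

Rewrite the denominator: s^2 - 14*s + 24 = (s - 7)^2 - 25.
The form in (s - 7) signals a first-shifting-theorem factor e^(7t).
Since L{sinh(5t)} = 5/(s^2 - 25), the inverse is e^(7*t)*sinh(5*t).

f(t) = exp(7*t)*sinh(5*t)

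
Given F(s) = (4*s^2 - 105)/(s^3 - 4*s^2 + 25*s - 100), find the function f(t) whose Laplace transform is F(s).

Factor the denominator: s^3 - 4*s^2 + 25*s - 100 = (s - 4)*(s^2 + 25).
Partial fraction decomposition gives [-1/(s - 4)] + [5*s/(s^2 + 25)] + [20/(s^2 + 25)].
Invert each term: -1/(s - 4) ↔ -e^(4t); 5·s/(s^2 + 25) ↔ 5cos(5t); 4·5/(s^2 + 25) ↔ 4sin(5t).

f(t) = -exp(4*t) + 4*sin(5*t) + 5*cos(5*t)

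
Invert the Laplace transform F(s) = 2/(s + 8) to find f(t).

Since L{e^(-8t)} = 1/(s + 8), the inverse is e^(-8*t), scaled by 2.

f(t) = 2*exp(-8*t)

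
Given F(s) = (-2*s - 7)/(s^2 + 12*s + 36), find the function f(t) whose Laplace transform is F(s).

Factor the denominator: s^2 + 12*s + 36 = (s + 6)^2.
Partial fraction decomposition gives [-2/(s + 6)] + [5/(s + 6)^2].
Invert each term: -2/(s + 6) ↔ -2e^(-6t); 5/(s + 6)^2 ↔ 5t·e^(-6t).

f(t) = 5*t*exp(-6*t) - 2*exp(-6*t)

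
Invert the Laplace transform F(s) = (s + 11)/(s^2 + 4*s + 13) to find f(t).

f(t) = 3*exp(-2*t)*sin(3*t) + exp(-2*t)*cos(3*t)

Complete the square in the denominator: s^2 + 4*s + 13 = (s + 2)^2 + 3^2.
Split the numerator to match: s + 11 = 1·(s + 2) + 3·3.
Invert each term: 1·(s + 2)/((s + 2)^2 + 9) ↔ e^(-2t)cos(3t); 3·3/((s + 2)^2 + 9) ↔ 3e^(-2t)sin(3t).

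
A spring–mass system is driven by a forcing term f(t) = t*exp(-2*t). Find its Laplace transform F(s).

F(s) = (s + 2)^(-2)

L{e^(-2t)} = 1/(s + 2).
Then apply L{t·g(t)} = -d/ds[G(s)] with G(s) = 1/(s + 2):
differentiating 1 time and applying the sign gives (s + 2)^(-2).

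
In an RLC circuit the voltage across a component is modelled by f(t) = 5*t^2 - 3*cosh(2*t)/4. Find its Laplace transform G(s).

G(s) = -3*s/(4*(s^2 - 4)) + 10/s^3

By linearity of the Laplace transform, transform each term separately.
(-3/4)·[L{cosh(2t)} = s/(s^2 - 4)]; (5)·[L{t^2} = 2!/s^3 = 2/s^3].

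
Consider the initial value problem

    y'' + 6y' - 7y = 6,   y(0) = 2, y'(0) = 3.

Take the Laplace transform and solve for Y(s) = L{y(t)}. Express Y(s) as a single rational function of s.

Take the Laplace transform of both sides.
The derivative rules (L{y''} = s^2 Y - s·y(0) - y'(0) and L{y'} = sY - y(0), with y(0) = 2, y'(0) = 3) turn the left side into (s^2 + 6*s - 7)Y - (2*s + 15).
The right side is L{6} = 6/s.
So (s^2 + 6*s - 7)Y = 6/s + (2*s + 15).
Isolate Y and clear denominators.

Y(s) = (2*s^2 + 15*s + 6)/(s^3 + 6*s^2 - 7*s)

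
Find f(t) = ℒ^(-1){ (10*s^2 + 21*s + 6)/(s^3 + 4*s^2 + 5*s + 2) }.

Factor the denominator: s^3 + 4*s^2 + 5*s + 2 = (s + 1)^2*(s + 2).
Partial fraction decomposition gives [6/(s + 1)] + [-5/(s + 1)^2] + [4/(s + 2)].
Invert each term: 6/(s + 1) ↔ 6e^(-t); -5/(s + 1)^2 ↔ -5t·e^(-t); 4/(s + 2) ↔ 4e^(-2t).

f(t) = -5*t*exp(-t) + 6*exp(-t) + 4*exp(-2*t)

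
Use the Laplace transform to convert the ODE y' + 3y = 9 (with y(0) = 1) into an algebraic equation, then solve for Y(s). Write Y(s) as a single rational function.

Y(s) = (s + 9)/(s^2 + 3*s)

Apply the Laplace transform to the equation.
With L{y'} = sY - y(0) = sY - 1: the LHS transforms to (s + 3)Y - (1).
The right side is L{9} = 9/s.
So (s + 3)Y = 9/s + (1).
Isolate Y and clear denominators.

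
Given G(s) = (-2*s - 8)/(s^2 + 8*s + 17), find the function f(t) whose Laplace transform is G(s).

f(t) = -2*exp(-4*t)*cos(t)

Rewrite the denominator: s^2 + 8*s + 17 = (s + 4)^2 + 1.
The form in (s + 4) signals a first-shifting-theorem factor e^(-4t).
Since L{cos(t)} = s/(s^2 + 1), the inverse is e^(-4*t)*cos(t), scaled by -2.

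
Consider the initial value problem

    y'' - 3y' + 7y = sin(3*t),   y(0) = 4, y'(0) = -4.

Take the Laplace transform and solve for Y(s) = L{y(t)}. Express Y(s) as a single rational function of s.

Y(s) = (4*s^3 - 16*s^2 + 36*s - 141)/(s^4 - 3*s^3 + 16*s^2 - 27*s + 63)

Transform both sides with L{·}.
Using L{y''} = s^2 Y - s·y(0) - y'(0) and L{y'} = sY - y(0), with y(0) = 4, y'(0) = -4, the left side becomes (s^2 - 3*s + 7)Y - (4*s - 16).
The right side is L{sin(3*t)} = 3/(s^2 + 9).
So (s^2 - 3*s + 7)Y = 3/(s^2 + 9) + (4*s - 16).
Divide through and combine into a single rational function.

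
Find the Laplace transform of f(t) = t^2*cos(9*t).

L{cos(9t)} = s/(s^2 + 81).
Then apply L{t^2·g(t)} = (-1)^2 d^2/ds^2[G(s)] with G(s) = s/(s^2 + 81):
differentiating 2 times and applying the sign gives 2*s*(s^2 - 243)/(s^2 + 81)^3.

2*s*(s^2 - 243)/(s^2 + 81)^3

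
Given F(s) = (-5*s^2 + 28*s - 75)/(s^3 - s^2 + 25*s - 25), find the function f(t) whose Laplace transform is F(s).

Factor the denominator: s^3 - s^2 + 25*s - 25 = (s - 1)*(s^2 + 25).
Partial fraction decomposition gives [-2/(s - 1)] + [-3*s/(s^2 + 25)] + [25/(s^2 + 25)].
Invert each term: -2/(s - 1) ↔ -2e^(t); -3·s/(s^2 + 25) ↔ -3cos(5t); 5·5/(s^2 + 25) ↔ 5sin(5t).

f(t) = -2*exp(t) + 5*sin(5*t) - 3*cos(5*t)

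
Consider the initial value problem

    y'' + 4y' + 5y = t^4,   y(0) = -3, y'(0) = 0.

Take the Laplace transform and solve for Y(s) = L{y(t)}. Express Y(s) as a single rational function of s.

Y(s) = (-3*s^6 - 12*s^5 + 24)/(s^7 + 4*s^6 + 5*s^5)

Laplace-transform each side.
Using L{y''} = s^2 Y - s·y(0) - y'(0) and L{y'} = sY - y(0), with y(0) = -3, y'(0) = 0, the left side becomes (s^2 + 4*s + 5)Y - (-3*s - 12).
The right side is L{t^4} = 24/s^5.
So (s^2 + 4*s + 5)Y = 24/s^5 + (-3*s - 12).
Isolate Y and clear denominators.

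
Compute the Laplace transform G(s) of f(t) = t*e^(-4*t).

L{t} = 1!/s^2 = 1/s^2.
By the first shifting theorem, multiplying by e^(-4t) replaces s with s + 4.

G(s) = (s + 4)^(-2)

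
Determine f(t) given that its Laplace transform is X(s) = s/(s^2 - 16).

Since L{cosh(4t)} = s/(s^2 - 16), the inverse is cosh(4*t).

f(t) = cosh(4*t)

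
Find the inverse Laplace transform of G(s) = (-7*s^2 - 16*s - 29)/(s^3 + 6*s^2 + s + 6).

-4*sin(t) - 2*cos(t) - 5*exp(-6*t)

Factor the denominator: s^3 + 6*s^2 + s + 6 = (s + 6)*(s^2 + 1).
Partial fraction decomposition gives [-5/(s + 6)] + [-2*s/(s^2 + 1)] + [-4/(s^2 + 1)].
Invert each term: -5/(s + 6) ↔ -5e^(-6t); -2·s/(s^2 + 1) ↔ -2cos(t); -4·1/(s^2 + 1) ↔ -4sin(t).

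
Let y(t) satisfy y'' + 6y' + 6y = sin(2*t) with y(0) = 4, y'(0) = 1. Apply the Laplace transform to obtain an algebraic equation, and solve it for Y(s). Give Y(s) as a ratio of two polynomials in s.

Laplace-transform each side.
Using L{y''} = s^2 Y - s·y(0) - y'(0) and L{y'} = sY - y(0), with y(0) = 4, y'(0) = 1, the left side becomes (s^2 + 6*s + 6)Y - (4*s + 25).
The right side is L{sin(2*t)} = 2/(s^2 + 4).
So (s^2 + 6*s + 6)Y = 2/(s^2 + 4) + (4*s + 25).
Isolate Y and clear denominators.

Y(s) = (4*s^3 + 25*s^2 + 16*s + 102)/(s^4 + 6*s^3 + 10*s^2 + 24*s + 24)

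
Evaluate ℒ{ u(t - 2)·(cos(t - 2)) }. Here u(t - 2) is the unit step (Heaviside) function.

By the second shifting theorem, L{u(t - c)·g(t - c)} = e^(-cs)·G(s) with c = 2 and G(s) = L{g(t)}.
L{cos(t)} = s/(s^2 + 1).

s*exp(-2*s)/(s^2 + 1)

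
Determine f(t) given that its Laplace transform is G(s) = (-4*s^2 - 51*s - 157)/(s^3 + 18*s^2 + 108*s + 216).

Factor the denominator: s^3 + 18*s^2 + 108*s + 216 = (s + 6)^3.
Partial fraction decomposition gives [-4/(s + 6)] + [-3/(s + 6)^2] + [5/(s + 6)^3].
Invert each term: -4/(s + 6) ↔ -4e^(-6t); -3/(s + 6)^2 ↔ -3t·e^(-6t); 5/(s + 6)^3 ↔ (5/2)t^2·e^(-6t).

f(t) = 5*t^2*exp(-6*t)/2 - 3*t*exp(-6*t) - 4*exp(-6*t)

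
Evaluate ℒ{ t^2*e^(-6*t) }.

2/(s + 6)^3

L{e^(-6t)} = 1/(s + 6).
Then apply L{t^2·g(t)} = (-1)^2 d^2/ds^2[H(s)] with H(s) = 1/(s + 6):
differentiating 2 times and applying the sign gives 2/(s + 6)^3.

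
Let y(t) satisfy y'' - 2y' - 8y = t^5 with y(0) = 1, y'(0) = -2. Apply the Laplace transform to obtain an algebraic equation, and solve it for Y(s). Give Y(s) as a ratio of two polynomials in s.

Y(s) = (s^7 - 4*s^6 + 120)/(s^8 - 2*s^7 - 8*s^6)

Apply the Laplace transform to the equation.
The derivative rules (L{y''} = s^2 Y - s·y(0) - y'(0) and L{y'} = sY - y(0), with y(0) = 1, y'(0) = -2) turn the left side into (s^2 - 2*s - 8)Y - (s - 4).
The right side is L{t^5} = 120/s^6.
So (s^2 - 2*s - 8)Y = 120/s^6 + (s - 4).
Isolate Y and clear denominators.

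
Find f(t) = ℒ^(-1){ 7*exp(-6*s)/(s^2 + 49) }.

The factor e^(-6s) signals a time shift by c = 6 (second shifting theorem).
L{sin(7t)} = 7/(s^2 + 49), so L^-1{7/(s^2 + 49)} = sin(7*t).
Hence the inverse is u(t - 6) times that function evaluated at t - 6.

f(t) = Heaviside(t - 6)*(sin(7*t - 42))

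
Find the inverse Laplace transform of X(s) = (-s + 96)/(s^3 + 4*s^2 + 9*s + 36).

5*sin(3*t) - 4*cos(3*t) + 4*exp(-4*t)

Factor the denominator: s^3 + 4*s^2 + 9*s + 36 = (s + 4)*(s^2 + 9).
Partial fraction decomposition gives [4/(s + 4)] + [-4*s/(s^2 + 9)] + [15/(s^2 + 9)].
Invert each term: 4/(s + 4) ↔ 4e^(-4t); -4·s/(s^2 + 9) ↔ -4cos(3t); 5·3/(s^2 + 9) ↔ 5sin(3t).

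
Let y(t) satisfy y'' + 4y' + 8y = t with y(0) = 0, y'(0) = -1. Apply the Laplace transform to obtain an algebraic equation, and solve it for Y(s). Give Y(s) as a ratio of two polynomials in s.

Transform both sides with L{·}.
Using L{y''} = s^2 Y - s·y(0) - y'(0) and L{y'} = sY - y(0), with y(0) = 0, y'(0) = -1, the left side becomes (s^2 + 4*s + 8)Y - (-1).
The right side is L{t} = s^(-2).
So (s^2 + 4*s + 8)Y = s^(-2) + (-1).
Solve for Y(s) and write it as one ratio of polynomials.

Y(s) = (-s^2 + 1)/(s^4 + 4*s^3 + 8*s^2)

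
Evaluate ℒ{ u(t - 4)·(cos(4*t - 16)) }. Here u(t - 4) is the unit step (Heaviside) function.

By the second shifting theorem, L{u(t - c)·g(t - c)} = e^(-cs)·H(s) with c = 4 and H(s) = L{g(t)}.
L{cos(4t)} = s/(s^2 + 16).

s*exp(-4*s)/(s^2 + 16)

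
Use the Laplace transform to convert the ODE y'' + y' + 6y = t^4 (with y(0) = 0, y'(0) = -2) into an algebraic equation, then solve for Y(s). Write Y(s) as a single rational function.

Y(s) = (-2*s^5 + 24)/(s^7 + s^6 + 6*s^5)

Transform both sides with L{·}.
The derivative rules (L{y''} = s^2 Y - s·y(0) - y'(0) and L{y'} = sY - y(0), with y(0) = 0, y'(0) = -2) turn the left side into (s^2 + s + 6)Y - (-2).
The right side is L{t^4} = 24/s^5.
So (s^2 + s + 6)Y = 24/s^5 + (-2).
Divide through and combine into a single rational function.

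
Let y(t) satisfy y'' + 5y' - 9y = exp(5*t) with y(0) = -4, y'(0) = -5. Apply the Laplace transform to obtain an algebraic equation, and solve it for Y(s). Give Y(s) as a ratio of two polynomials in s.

Laplace-transform each side.
Using L{y''} = s^2 Y - s·y(0) - y'(0) and L{y'} = sY - y(0), with y(0) = -4, y'(0) = -5, the left side becomes (s^2 + 5*s - 9)Y - (-4*s - 25).
The right side is L{exp(5*t)} = 1/(s - 5).
So (s^2 + 5*s - 9)Y = 1/(s - 5) + (-4*s - 25).
Divide through and combine into a single rational function.

Y(s) = (-4*s^2 - 5*s + 126)/(s^3 - 34*s + 45)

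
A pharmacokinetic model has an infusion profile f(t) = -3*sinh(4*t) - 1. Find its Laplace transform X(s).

Apply the Laplace transform termwise.
L{-1} = -1/s; (-3)·[L{sinh(4t)} = 4/(s^2 - 16)].

X(s) = -12/(s^2 - 16) - 1/s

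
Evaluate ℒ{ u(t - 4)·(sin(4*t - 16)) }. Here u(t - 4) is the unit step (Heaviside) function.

4*exp(-4*s)/(s^2 + 16)

By the second shifting theorem, L{u(t - c)·g(t - c)} = e^(-cs)·G(s) with c = 4 and G(s) = L{g(t)}.
L{sin(4t)} = 4/(s^2 + 16).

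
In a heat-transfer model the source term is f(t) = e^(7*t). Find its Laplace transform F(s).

F(s) = 1/(s - 7)

L{e^(7t)} = 1/(s - 7).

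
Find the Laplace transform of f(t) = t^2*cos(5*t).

L{cos(5t)} = s/(s^2 + 25).
Then apply L{t^2·g(t)} = (-1)^2 d^2/ds^2[G(s)] with G(s) = s/(s^2 + 25):
differentiating 2 times and applying the sign gives 2*s*(s^2 - 75)/(s^2 + 25)^3.

2*s*(s^2 - 75)/(s^2 + 25)^3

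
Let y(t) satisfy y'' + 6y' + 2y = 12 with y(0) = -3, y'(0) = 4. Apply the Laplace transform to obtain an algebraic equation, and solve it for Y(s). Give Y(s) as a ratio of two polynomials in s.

Transform both sides with L{·}.
With L{y''} = s^2 Y - s·y(0) - y'(0) and L{y'} = sY - y(0), with y(0) = -3, y'(0) = 4: the LHS transforms to (s^2 + 6*s + 2)Y - (-3*s - 14).
The right side is L{12} = 12/s.
So (s^2 + 6*s + 2)Y = 12/s + (-3*s - 14).
Divide through and combine into a single rational function.

Y(s) = (-3*s^2 - 14*s + 12)/(s^3 + 6*s^2 + 2*s)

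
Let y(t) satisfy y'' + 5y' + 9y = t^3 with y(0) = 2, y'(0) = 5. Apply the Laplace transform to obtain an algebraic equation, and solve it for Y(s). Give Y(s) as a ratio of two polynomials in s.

Y(s) = (2*s^5 + 15*s^4 + 6)/(s^6 + 5*s^5 + 9*s^4)

Apply the Laplace transform to the equation.
The derivative rules (L{y''} = s^2 Y - s·y(0) - y'(0) and L{y'} = sY - y(0), with y(0) = 2, y'(0) = 5) turn the left side into (s^2 + 5*s + 9)Y - (2*s + 15).
The right side is L{t^3} = 6/s^4.
So (s^2 + 5*s + 9)Y = 6/s^4 + (2*s + 15).
Solve for Y(s) and write it as one ratio of polynomials.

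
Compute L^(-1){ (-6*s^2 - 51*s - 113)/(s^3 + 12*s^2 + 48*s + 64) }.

-5*t^2*exp(-4*t)/2 - 3*t*exp(-4*t) - 6*exp(-4*t)

Factor the denominator: s^3 + 12*s^2 + 48*s + 64 = (s + 4)^3.
Partial fraction decomposition gives [-6/(s + 4)] + [-3/(s + 4)^2] + [-5/(s + 4)^3].
Invert each term: -6/(s + 4) ↔ -6e^(-4t); -3/(s + 4)^2 ↔ -3t·e^(-4t); -5/(s + 4)^3 ↔ (-5/2)t^2·e^(-4t).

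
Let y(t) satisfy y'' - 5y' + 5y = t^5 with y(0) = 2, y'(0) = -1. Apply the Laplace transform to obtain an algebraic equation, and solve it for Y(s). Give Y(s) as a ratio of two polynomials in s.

Apply the Laplace transform to the equation.
The derivative rules (L{y''} = s^2 Y - s·y(0) - y'(0) and L{y'} = sY - y(0), with y(0) = 2, y'(0) = -1) turn the left side into (s^2 - 5*s + 5)Y - (2*s - 11).
The right side is L{t^5} = 120/s^6.
So (s^2 - 5*s + 5)Y = 120/s^6 + (2*s - 11).
Solve for Y(s) and write it as one ratio of polynomials.

Y(s) = (2*s^7 - 11*s^6 + 120)/(s^8 - 5*s^7 + 5*s^6)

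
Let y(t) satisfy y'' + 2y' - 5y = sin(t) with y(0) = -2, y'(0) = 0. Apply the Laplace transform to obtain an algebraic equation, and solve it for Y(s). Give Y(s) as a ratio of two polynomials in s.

Transform both sides with L{·}.
Using L{y''} = s^2 Y - s·y(0) - y'(0) and L{y'} = sY - y(0), with y(0) = -2, y'(0) = 0, the left side becomes (s^2 + 2*s - 5)Y - (-2*s - 4).
The right side is L{sin(t)} = 1/(s^2 + 1).
So (s^2 + 2*s - 5)Y = 1/(s^2 + 1) + (-2*s - 4).
Solve for Y(s) and write it as one ratio of polynomials.

Y(s) = (-2*s^3 - 4*s^2 - 2*s - 3)/(s^4 + 2*s^3 - 4*s^2 + 2*s - 5)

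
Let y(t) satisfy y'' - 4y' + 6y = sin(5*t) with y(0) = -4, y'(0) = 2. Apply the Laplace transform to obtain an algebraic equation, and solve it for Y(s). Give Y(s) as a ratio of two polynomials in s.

Y(s) = (-4*s^3 + 18*s^2 - 100*s + 455)/(s^4 - 4*s^3 + 31*s^2 - 100*s + 150)

Laplace-transform each side.
With L{y''} = s^2 Y - s·y(0) - y'(0) and L{y'} = sY - y(0), with y(0) = -4, y'(0) = 2: the LHS transforms to (s^2 - 4*s + 6)Y - (-4*s + 18).
The right side is L{sin(5*t)} = 5/(s^2 + 25).
So (s^2 - 4*s + 6)Y = 5/(s^2 + 25) + (-4*s + 18).
Solve for Y(s) and write it as one ratio of polynomials.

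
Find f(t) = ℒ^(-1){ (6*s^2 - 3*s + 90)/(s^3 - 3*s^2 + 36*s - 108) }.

Factor the denominator: s^3 - 3*s^2 + 36*s - 108 = (s - 3)*(s^2 + 36).
Partial fraction decomposition gives [3/(s - 3)] + [3*s/(s^2 + 36)] + [6/(s^2 + 36)].
Invert each term: 3/(s - 3) ↔ 3e^(3t); 3·s/(s^2 + 36) ↔ 3cos(6t); 1·6/(s^2 + 36) ↔ sin(6t).

f(t) = 3*exp(3*t) + sin(6*t) + 3*cos(6*t)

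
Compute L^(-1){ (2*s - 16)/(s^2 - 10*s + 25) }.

Factor the denominator: s^2 - 10*s + 25 = (s - 5)^2.
Partial fraction decomposition gives [2/(s - 5)] + [-6/(s - 5)^2].
Invert each term: 2/(s - 5) ↔ 2e^(5t); -6/(s - 5)^2 ↔ -6t·e^(5t).

-6*t*exp(5*t) + 2*exp(5*t)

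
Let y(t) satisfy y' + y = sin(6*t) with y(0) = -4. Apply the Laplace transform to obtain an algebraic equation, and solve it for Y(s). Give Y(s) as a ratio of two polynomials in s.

Y(s) = (-4*s^2 - 138)/(s^3 + s^2 + 36*s + 36)

Apply the Laplace transform to the equation.
The derivative rules (L{y'} = sY - y(0) = sY - (-4)) turn the left side into (s + 1)Y - (-4).
The right side is L{sin(6*t)} = 6/(s^2 + 36).
So (s + 1)Y = 6/(s^2 + 36) + (-4).
Divide through and combine into a single rational function.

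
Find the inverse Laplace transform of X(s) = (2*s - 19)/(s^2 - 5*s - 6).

-exp(6*t) + 3*exp(-t)

Factor the denominator: s^2 - 5*s - 6 = (s - 6)*(s + 1).
Partial fraction decomposition gives [3/(s + 1)] + [-1/(s - 6)].
Invert each term: 3/(s + 1) ↔ 3e^(-t); -1/(s - 6) ↔ -e^(6t).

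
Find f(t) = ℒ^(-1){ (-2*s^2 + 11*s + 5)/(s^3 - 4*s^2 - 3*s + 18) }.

f(t) = 4*t*exp(3*t) - exp(3*t) - exp(-2*t)

Factor the denominator: s^3 - 4*s^2 - 3*s + 18 = (s - 3)^2*(s + 2).
Partial fraction decomposition gives [-1/(s - 3)] + [4/(s - 3)^2] + [-1/(s + 2)].
Invert each term: -1/(s - 3) ↔ -e^(3t); 4/(s - 3)^2 ↔ 4t·e^(3t); -1/(s + 2) ↔ -e^(-2t).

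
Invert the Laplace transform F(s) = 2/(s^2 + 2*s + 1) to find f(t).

f(t) = 2*t*exp(-t)

Rewrite the denominator: s^2 + 2*s + 1 = (s + 1)^2.
The form in (s + 1) signals a first-shifting-theorem factor e^(-t).
Since L{t} = 1!/s^2 = 1/s^2, the inverse is t*exp(-t), scaled by 2.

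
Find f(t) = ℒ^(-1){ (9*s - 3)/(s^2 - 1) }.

f(t) = 3*exp(t) + 6*exp(-t)

Factor the denominator: s^2 - 1 = (s - 1)*(s + 1).
Partial fraction decomposition gives [6/(s + 1)] + [3/(s - 1)].
Invert each term: 6/(s + 1) ↔ 6e^(-t); 3/(s - 1) ↔ 3e^(t).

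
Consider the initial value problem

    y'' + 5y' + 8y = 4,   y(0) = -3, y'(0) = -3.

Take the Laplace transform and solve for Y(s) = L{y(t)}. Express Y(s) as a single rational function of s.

Laplace-transform each side.
With L{y''} = s^2 Y - s·y(0) - y'(0) and L{y'} = sY - y(0), with y(0) = -3, y'(0) = -3: the LHS transforms to (s^2 + 5*s + 8)Y - (-3*s - 18).
The right side is L{4} = 4/s.
So (s^2 + 5*s + 8)Y = 4/s + (-3*s - 18).
Divide through and combine into a single rational function.

Y(s) = (-3*s^2 - 18*s + 4)/(s^3 + 5*s^2 + 8*s)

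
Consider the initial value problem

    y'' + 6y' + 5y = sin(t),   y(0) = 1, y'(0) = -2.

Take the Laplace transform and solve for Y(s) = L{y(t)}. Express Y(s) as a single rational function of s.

Take the Laplace transform of both sides.
The derivative rules (L{y''} = s^2 Y - s·y(0) - y'(0) and L{y'} = sY - y(0), with y(0) = 1, y'(0) = -2) turn the left side into (s^2 + 6*s + 5)Y - (s + 4).
The right side is L{sin(t)} = 1/(s^2 + 1).
So (s^2 + 6*s + 5)Y = 1/(s^2 + 1) + (s + 4).
Isolate Y and clear denominators.

Y(s) = (s^3 + 4*s^2 + s + 5)/(s^4 + 6*s^3 + 6*s^2 + 6*s + 5)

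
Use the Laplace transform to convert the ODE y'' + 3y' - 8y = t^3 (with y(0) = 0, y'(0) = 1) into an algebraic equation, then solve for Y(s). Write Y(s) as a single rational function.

Y(s) = (s^4 + 6)/(s^6 + 3*s^5 - 8*s^4)

Laplace-transform each side.
The derivative rules (L{y''} = s^2 Y - s·y(0) - y'(0) and L{y'} = sY - y(0), with y(0) = 0, y'(0) = 1) turn the left side into (s^2 + 3*s - 8)Y - (1).
The right side is L{t^3} = 6/s^4.
So (s^2 + 3*s - 8)Y = 6/s^4 + (1).
Isolate Y and clear denominators.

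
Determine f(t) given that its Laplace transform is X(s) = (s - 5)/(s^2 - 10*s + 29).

f(t) = exp(5*t)*cos(2*t)

Rewrite the denominator: s^2 - 10*s + 29 = (s - 5)^2 + 4.
The form in (s - 5) signals a first-shifting-theorem factor e^(5t).
Since L{cos(2t)} = s/(s^2 + 4), the inverse is e^(5*t)*cos(2*t).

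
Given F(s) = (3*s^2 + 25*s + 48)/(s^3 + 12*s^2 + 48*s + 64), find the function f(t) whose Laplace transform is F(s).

Factor the denominator: s^3 + 12*s^2 + 48*s + 64 = (s + 4)^3.
Partial fraction decomposition gives [3/(s + 4)] + [(s + 4)^(-2)] + [-4/(s + 4)^3].
Invert each term: 3/(s + 4) ↔ 3e^(-4t); 1/(s + 4)^2 ↔ t·e^(-4t); -4/(s + 4)^3 ↔ (-2)t^2·e^(-4t).

f(t) = -2*t^2*exp(-4*t) + t*exp(-4*t) + 3*exp(-4*t)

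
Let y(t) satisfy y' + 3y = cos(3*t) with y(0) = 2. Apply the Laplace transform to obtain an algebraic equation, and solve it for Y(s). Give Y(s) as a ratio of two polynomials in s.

Take the Laplace transform of both sides.
The derivative rules (L{y'} = sY - y(0) = sY - 2) turn the left side into (s + 3)Y - (2).
The right side is L{cos(3*t)} = s/(s^2 + 9).
So (s + 3)Y = s/(s^2 + 9) + (2).
Isolate Y and clear denominators.

Y(s) = (2*s^2 + s + 18)/(s^3 + 3*s^2 + 9*s + 27)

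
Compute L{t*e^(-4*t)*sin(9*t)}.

L{sin(9t)} = 9/(s^2 + 81).
Multiplying by e^(-4t) shifts s → s + 4, so L{e^(-4*t)*sin(9*t)} = 9/((s + 4)^2 + 81).
Then apply L{t·g(t)} = -d/ds[G(s)] with G(s) = 9/((s + 4)^2 + 81):
differentiating 1 time and applying the sign gives 18*(s + 4)/(s^2 + 8*s + 97)^2.

18*(s + 4)/(s^2 + 8*s + 97)^2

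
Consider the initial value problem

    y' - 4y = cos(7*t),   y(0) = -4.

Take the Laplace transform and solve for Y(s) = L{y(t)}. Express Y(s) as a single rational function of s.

Apply the Laplace transform to the equation.
Using L{y'} = sY - y(0) = sY - (-4), the left side becomes (s - 4)Y - (-4).
The right side is L{cos(7*t)} = s/(s^2 + 49).
So (s - 4)Y = s/(s^2 + 49) + (-4).
Isolate Y and clear denominators.

Y(s) = (-4*s^2 + s - 196)/(s^3 - 4*s^2 + 49*s - 196)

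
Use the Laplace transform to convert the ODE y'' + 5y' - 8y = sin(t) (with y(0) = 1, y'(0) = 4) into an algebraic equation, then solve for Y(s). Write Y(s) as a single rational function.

Y(s) = (s^3 + 9*s^2 + s + 10)/(s^4 + 5*s^3 - 7*s^2 + 5*s - 8)

Laplace-transform each side.
The derivative rules (L{y''} = s^2 Y - s·y(0) - y'(0) and L{y'} = sY - y(0), with y(0) = 1, y'(0) = 4) turn the left side into (s^2 + 5*s - 8)Y - (s + 9).
The right side is L{sin(t)} = 1/(s^2 + 1).
So (s^2 + 5*s - 8)Y = 1/(s^2 + 1) + (s + 9).
Divide through and combine into a single rational function.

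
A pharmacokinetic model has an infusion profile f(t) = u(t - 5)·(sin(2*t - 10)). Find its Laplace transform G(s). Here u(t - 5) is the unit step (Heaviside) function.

G(s) = 2*exp(-5*s)/(s^2 + 4)

By the second shifting theorem, L{u(t - c)·g(t - c)} = e^(-cs)·H(s) with c = 5 and H(s) = L{g(t)}.
L{sin(2t)} = 2/(s^2 + 4).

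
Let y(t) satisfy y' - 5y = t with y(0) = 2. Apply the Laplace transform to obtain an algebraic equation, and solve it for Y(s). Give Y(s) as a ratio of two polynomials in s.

Y(s) = (2*s^2 + 1)/(s^3 - 5*s^2)

Transform both sides with L{·}.
The derivative rules (L{y'} = sY - y(0) = sY - 2) turn the left side into (s - 5)Y - (2).
The right side is L{t} = s^(-2).
So (s - 5)Y = s^(-2) + (2).
Divide through and combine into a single rational function.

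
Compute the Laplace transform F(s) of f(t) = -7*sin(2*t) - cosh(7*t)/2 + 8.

Apply the Laplace transform termwise.
L{8} = 8/s; (-7)·[L{sin(2t)} = 2/(s^2 + 4)]; (-1/2)·[L{cosh(7t)} = s/(s^2 - 49)].

F(s) = -s/(2*(s^2 - 49)) - 14/(s^2 + 4) + 8/s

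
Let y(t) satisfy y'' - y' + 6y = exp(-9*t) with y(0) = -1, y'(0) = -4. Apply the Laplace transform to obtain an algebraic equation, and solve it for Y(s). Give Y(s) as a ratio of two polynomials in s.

Apply the Laplace transform to the equation.
The derivative rules (L{y''} = s^2 Y - s·y(0) - y'(0) and L{y'} = sY - y(0), with y(0) = -1, y'(0) = -4) turn the left side into (s^2 - s + 6)Y - (-s - 3).
The right side is L{exp(-9*t)} = 1/(s + 9).
So (s^2 - s + 6)Y = 1/(s + 9) + (-s - 3).
Isolate Y and clear denominators.

Y(s) = (-s^2 - 12*s - 26)/(s^3 + 8*s^2 - 3*s + 54)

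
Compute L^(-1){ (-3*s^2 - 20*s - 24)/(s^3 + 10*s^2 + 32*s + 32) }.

Factor the denominator: s^3 + 10*s^2 + 32*s + 32 = (s + 2)*(s + 4)^2.
Partial fraction decomposition gives [-4/(s + 4)] + [-4/(s + 4)^2] + [1/(s + 2)].
Invert each term: -4/(s + 4) ↔ -4e^(-4t); -4/(s + 4)^2 ↔ -4t·e^(-4t); 1/(s + 2) ↔ e^(-2t).

-4*t*exp(-4*t) + exp(-2*t) - 4*exp(-4*t)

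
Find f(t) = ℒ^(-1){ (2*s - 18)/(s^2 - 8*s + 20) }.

Complete the square in the denominator: s^2 - 8*s + 20 = (s - 4)^2 + 2^2.
Split the numerator to match: 2*s - 18 = 2·(s - 4) - 5·2.
Invert each term: 2·(s - 4)/((s - 4)^2 + 4) ↔ 2e^(4t)cos(2t); -5·2/((s - 4)^2 + 4) ↔ -5e^(4t)sin(2t).

f(t) = -5*exp(4*t)*sin(2*t) + 2*exp(4*t)*cos(2*t)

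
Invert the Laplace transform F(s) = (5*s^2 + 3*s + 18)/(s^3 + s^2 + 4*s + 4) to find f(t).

Factor the denominator: s^3 + s^2 + 4*s + 4 = (s + 1)*(s^2 + 4).
Partial fraction decomposition gives [4/(s + 1)] + [s/(s^2 + 4)] + [2/(s^2 + 4)].
Invert each term: 4/(s + 1) ↔ 4e^(-t); 1·s/(s^2 + 4) ↔ cos(2t); 1·2/(s^2 + 4) ↔ sin(2t).

f(t) = sin(2*t) + cos(2*t) + 4*exp(-t)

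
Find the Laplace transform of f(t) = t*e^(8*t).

(s - 8)^(-2)

L{t} = 1!/s^2 = 1/s^2.
By the first shifting theorem, multiplying by e^(8t) replaces s with s - 8.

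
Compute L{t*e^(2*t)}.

(s - 2)^(-2)

L{e^(2t)} = 1/(s - 2).
Then apply L{t·g(t)} = -d/ds[H(s)] with H(s) = 1/(s - 2):
differentiating 1 time and applying the sign gives (s - 2)^(-2).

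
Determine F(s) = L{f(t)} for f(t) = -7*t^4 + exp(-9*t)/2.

By linearity of the Laplace transform, transform each term separately.
(1/2)·[L{e^(-9t)} = 1/(s + 9)]; (-7)·[L{t^4} = 4!/s^5 = 24/s^5].

F(s) = 1/(2*(s + 9)) - 168/s^5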